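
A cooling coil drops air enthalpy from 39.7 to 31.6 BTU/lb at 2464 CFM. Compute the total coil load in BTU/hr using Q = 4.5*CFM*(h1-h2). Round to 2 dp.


Q = 4.5 * 2464 * (39.7 - 31.6) = 89812.80 BTU/hr

89812.80 BTU/hr


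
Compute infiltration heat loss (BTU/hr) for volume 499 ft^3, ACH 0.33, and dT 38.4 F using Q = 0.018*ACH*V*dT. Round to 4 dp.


Q = 0.018 * 0.33 * 499 * 38.4 = 113.8199 BTU/hr

113.8199 BTU/hr


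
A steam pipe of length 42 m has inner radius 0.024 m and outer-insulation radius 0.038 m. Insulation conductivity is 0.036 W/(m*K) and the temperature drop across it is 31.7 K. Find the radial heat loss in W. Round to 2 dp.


Q = 2*pi*0.036*42*31.7/ln(0.038/0.024) = 655.35 W

655.35 W


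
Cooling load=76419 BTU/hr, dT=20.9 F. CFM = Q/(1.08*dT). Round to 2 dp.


CFM = 76419 / (1.08 * 20.9) = 3385.57

3385.57 CFM


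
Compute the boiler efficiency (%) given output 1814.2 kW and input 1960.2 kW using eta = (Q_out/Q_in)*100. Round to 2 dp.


eta = (1814.2/1960.2)*100 = 92.55 %

92.55 %


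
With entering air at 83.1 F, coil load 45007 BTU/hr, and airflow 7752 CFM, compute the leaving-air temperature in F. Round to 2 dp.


dT = 45007/(1.08*7752) = 5.3758
T_leave = 83.1 - 5.3758 = 77.72 F

77.72 F


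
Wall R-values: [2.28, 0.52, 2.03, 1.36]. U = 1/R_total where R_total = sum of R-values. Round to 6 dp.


R_total = 2.28 + 0.52 + 2.03 + 1.36 = 6.19
U = 1/6.19 = 0.161551

0.161551


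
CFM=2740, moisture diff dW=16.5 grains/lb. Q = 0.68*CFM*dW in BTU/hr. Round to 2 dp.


Q = 0.68 * 2740 * 16.5 = 30742.80 BTU/hr

30742.80 BTU/hr


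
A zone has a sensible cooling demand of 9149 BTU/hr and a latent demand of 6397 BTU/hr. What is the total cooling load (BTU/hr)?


Qt = 9149 + 6397 = 15546 BTU/hr

15546 BTU/hr


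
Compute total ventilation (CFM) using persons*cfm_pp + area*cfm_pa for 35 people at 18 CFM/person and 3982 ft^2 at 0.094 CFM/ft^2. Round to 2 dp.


Total = 35*18 + 3982*0.094 = 1004.31 CFM

1004.31 CFM


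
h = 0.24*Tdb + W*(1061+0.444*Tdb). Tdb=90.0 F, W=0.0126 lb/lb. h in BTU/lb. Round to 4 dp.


h = 0.24*90.0 + 0.0126*(1061+0.444*90.0) = 35.4721 BTU/lb

35.4721 BTU/lb


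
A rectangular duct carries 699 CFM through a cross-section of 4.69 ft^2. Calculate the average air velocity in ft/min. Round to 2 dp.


V = 699 / 4.69 = 149.04 ft/min

149.04 ft/min


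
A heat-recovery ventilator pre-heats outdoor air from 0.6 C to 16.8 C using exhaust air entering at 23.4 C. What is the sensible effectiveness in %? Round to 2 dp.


eff = (16.8-0.6)/(23.4-0.6)*100 = 71.05 %

71.05 %


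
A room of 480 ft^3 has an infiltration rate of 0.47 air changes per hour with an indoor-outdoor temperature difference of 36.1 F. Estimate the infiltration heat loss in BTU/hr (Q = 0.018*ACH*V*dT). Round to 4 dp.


Q = 0.018 * 0.47 * 480 * 36.1 = 146.5949 BTU/hr

146.5949 BTU/hr


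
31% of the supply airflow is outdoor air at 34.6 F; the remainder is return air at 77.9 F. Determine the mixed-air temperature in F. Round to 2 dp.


T_mix = 0.31*34.6 + 0.69*77.9 = 64.48 F

64.48 F


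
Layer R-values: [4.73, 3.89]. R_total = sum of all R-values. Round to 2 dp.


R_total = 4.73 + 3.89 = 8.62

8.62


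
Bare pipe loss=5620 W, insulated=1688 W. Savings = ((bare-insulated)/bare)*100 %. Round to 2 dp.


Savings = ((5620-1688)/5620)*100 = 69.96 %

69.96 %


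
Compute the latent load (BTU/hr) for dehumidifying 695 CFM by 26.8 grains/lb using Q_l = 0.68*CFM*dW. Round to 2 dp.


Q = 0.68 * 695 * 26.8 = 12665.68 BTU/hr

12665.68 BTU/hr


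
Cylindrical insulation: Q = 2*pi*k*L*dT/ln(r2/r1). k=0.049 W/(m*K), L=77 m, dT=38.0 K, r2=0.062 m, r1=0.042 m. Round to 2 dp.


Q = 2*pi*0.049*77*38.0/ln(0.062/0.042) = 2313.03 W

2313.03 W


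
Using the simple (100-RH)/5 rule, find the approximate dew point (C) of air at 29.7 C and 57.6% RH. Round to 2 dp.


Td = 29.7 - (100-57.6)/5 = 21.22 C

21.22 C


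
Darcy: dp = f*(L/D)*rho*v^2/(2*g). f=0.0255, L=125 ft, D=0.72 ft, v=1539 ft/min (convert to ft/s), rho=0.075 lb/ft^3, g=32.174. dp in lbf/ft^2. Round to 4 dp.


v_fps = 1539/60 = 25.65 ft/s
dp = 0.0255*(125/0.72)*0.075*25.65^2/(2*32.174) = 3.3948 lbf/ft^2

3.3948 lbf/ft^2


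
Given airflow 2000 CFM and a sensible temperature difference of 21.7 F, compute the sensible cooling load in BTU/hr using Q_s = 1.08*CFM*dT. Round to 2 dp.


Q = 1.08 * 2000 * 21.7 = 46872.00 BTU/hr

46872.00 BTU/hr


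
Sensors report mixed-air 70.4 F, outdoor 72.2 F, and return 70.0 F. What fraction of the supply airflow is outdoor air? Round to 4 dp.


frac = (70.4 - 70.0) / (72.2 - 70.0) = 0.1818

0.1818


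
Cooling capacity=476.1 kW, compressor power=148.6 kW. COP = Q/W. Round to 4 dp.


COP = 476.1 / 148.6 = 3.2039

3.2039


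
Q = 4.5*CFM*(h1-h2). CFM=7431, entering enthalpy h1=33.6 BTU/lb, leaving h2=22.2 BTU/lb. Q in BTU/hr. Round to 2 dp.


Q = 4.5 * 7431 * (33.6 - 22.2) = 381210.30 BTU/hr

381210.30 BTU/hr


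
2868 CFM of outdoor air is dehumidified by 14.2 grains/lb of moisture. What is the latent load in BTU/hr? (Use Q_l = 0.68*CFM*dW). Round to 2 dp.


Q = 0.68 * 2868 * 14.2 = 27693.41 BTU/hr

27693.41 BTU/hr


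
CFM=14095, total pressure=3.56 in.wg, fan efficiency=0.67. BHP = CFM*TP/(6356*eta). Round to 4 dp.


BHP = 14095 * 3.56 / (6356 * 0.67) = 11.7830 hp

11.7830 hp


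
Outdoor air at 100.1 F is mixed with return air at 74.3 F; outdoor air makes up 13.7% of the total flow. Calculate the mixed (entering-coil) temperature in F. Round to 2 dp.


T_mix = 74.3 + (13.7/100)*(100.1-74.3) = 77.83 F

77.83 F


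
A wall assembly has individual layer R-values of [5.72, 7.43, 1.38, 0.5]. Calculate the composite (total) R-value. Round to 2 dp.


R_total = 5.72 + 7.43 + 1.38 + 0.5 = 15.03

15.03


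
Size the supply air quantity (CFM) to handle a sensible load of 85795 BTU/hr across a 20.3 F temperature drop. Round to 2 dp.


CFM = 85795 / (1.08 * 20.3) = 3913.29

3913.29 CFM


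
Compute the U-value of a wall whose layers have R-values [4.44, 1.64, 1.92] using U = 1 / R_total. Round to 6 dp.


R_total = 4.44 + 1.64 + 1.92 = 8.00
U = 1/8.00 = 0.125000

0.125000


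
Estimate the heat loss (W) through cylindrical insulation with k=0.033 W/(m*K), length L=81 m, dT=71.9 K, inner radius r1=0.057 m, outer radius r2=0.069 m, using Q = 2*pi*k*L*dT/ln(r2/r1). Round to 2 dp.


Q = 2*pi*0.033*81*71.9/ln(0.069/0.057) = 6320.46 W

6320.46 W


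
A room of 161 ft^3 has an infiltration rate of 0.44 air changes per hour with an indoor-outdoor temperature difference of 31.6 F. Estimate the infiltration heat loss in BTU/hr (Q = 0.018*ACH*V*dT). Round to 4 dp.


Q = 0.018 * 0.44 * 161 * 31.6 = 40.2938 BTU/hr

40.2938 BTU/hr


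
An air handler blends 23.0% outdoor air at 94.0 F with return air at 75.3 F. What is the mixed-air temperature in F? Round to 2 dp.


T_mix = 75.3 + (23.0/100)*(94.0-75.3) = 79.60 F

79.60 F


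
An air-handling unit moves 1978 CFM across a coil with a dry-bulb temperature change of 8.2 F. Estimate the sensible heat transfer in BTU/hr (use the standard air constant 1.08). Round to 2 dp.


Q = 1.08 * 1978 * 8.2 = 17517.17 BTU/hr

17517.17 BTU/hr


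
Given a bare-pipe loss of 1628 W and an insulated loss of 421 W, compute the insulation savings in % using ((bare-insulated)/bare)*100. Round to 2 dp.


Savings = ((1628-421)/1628)*100 = 74.14 %

74.14 %


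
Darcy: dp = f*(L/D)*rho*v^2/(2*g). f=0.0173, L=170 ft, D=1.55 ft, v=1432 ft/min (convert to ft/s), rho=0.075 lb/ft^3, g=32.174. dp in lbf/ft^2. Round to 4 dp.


v_fps = 1432/60 = 23.8667 ft/s
dp = 0.0173*(170/1.55)*0.075*23.8667^2/(2*32.174) = 1.2597 lbf/ft^2

1.2597 lbf/ft^2


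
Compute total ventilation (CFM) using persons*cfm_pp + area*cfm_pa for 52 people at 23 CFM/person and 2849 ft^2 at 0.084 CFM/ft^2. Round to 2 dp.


Total = 52*23 + 2849*0.084 = 1435.32 CFM

1435.32 CFM


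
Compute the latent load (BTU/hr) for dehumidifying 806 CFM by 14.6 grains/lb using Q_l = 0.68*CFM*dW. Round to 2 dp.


Q = 0.68 * 806 * 14.6 = 8001.97 BTU/hr

8001.97 BTU/hr


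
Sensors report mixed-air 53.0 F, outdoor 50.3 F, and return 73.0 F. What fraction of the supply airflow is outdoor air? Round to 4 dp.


frac = (53.0 - 73.0) / (50.3 - 73.0) = 0.8811

0.8811


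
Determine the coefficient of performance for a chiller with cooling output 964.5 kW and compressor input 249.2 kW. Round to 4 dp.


COP = 964.5 / 249.2 = 3.8704

3.8704


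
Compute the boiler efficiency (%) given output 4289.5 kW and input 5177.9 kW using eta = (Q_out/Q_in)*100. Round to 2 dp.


eta = (4289.5/5177.9)*100 = 82.84 %

82.84 %


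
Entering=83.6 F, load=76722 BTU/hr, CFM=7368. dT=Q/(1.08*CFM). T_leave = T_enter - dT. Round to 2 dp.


dT = 76722/(1.08*7368) = 9.6415
T_leave = 83.6 - 9.6415 = 73.96 F

73.96 F


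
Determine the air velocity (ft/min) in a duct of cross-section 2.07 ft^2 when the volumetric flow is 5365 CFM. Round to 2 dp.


V = 5365 / 2.07 = 2591.79 ft/min

2591.79 ft/min


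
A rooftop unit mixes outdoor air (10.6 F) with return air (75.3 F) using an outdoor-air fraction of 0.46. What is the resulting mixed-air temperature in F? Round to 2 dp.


T_mix = 0.46*10.6 + 0.54*75.3 = 45.54 F

45.54 F


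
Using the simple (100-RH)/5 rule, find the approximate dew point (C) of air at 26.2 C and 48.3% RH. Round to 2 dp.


Td = 26.2 - (100-48.3)/5 = 15.86 C

15.86 C


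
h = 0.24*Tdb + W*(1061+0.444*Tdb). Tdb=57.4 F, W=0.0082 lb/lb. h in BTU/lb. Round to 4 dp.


h = 0.24*57.4 + 0.0082*(1061+0.444*57.4) = 22.6852 BTU/lb

22.6852 BTU/lb


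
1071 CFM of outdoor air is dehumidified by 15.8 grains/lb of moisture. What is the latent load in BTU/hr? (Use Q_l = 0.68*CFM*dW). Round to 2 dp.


Q = 0.68 * 1071 * 15.8 = 11506.82 BTU/hr

11506.82 BTU/hr


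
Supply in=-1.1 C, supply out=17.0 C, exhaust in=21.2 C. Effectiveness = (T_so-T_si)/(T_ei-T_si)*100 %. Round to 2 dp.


eff = (17.0-(-1.1))/(21.2-(-1.1))*100 = 81.17 %

81.17 %


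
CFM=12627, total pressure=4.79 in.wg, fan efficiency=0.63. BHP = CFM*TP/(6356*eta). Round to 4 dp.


BHP = 12627 * 4.79 / (6356 * 0.63) = 15.1047 hp

15.1047 hp


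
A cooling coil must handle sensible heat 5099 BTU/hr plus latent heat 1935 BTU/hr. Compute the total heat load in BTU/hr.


Qt = 5099 + 1935 = 7034 BTU/hr

7034 BTU/hr


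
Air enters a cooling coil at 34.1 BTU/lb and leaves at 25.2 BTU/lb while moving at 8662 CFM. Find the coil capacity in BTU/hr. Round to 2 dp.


Q = 4.5 * 8662 * (34.1 - 25.2) = 346913.10 BTU/hr

346913.10 BTU/hr


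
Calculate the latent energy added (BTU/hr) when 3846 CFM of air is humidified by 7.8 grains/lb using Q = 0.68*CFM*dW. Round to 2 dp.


Q = 0.68 * 3846 * 7.8 = 20399.18 BTU/hr

20399.18 BTU/hr


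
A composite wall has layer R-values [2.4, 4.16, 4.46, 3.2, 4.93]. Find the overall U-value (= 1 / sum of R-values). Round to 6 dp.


R_total = 2.4 + 4.16 + 4.46 + 3.2 + 4.93 = 19.15
U = 1/19.15 = 0.052219

0.052219


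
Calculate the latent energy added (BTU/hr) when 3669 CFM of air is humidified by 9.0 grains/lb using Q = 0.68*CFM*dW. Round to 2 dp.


Q = 0.68 * 3669 * 9.0 = 22454.28 BTU/hr

22454.28 BTU/hr


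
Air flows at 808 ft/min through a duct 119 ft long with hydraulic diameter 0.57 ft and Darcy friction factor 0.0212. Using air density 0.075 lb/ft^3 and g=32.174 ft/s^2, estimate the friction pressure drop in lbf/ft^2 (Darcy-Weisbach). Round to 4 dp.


v_fps = 808/60 = 13.4667 ft/s
dp = 0.0212*(119/0.57)*0.075*13.4667^2/(2*32.174) = 0.9355 lbf/ft^2

0.9355 lbf/ft^2


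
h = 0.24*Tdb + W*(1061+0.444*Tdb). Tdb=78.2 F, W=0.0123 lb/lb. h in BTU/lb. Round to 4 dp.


h = 0.24*78.2 + 0.0123*(1061+0.444*78.2) = 32.2454 BTU/lb

32.2454 BTU/lb


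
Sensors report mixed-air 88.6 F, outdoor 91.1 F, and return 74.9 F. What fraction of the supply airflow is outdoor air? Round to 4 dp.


frac = (88.6 - 74.9) / (91.1 - 74.9) = 0.8457

0.8457


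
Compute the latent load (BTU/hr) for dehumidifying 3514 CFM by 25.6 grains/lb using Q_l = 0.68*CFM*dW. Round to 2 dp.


Q = 0.68 * 3514 * 25.6 = 61171.71 BTU/hr

61171.71 BTU/hr


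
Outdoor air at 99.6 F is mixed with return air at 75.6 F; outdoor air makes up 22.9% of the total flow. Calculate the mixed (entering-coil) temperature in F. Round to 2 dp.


T_mix = 75.6 + (22.9/100)*(99.6-75.6) = 81.10 F

81.10 F


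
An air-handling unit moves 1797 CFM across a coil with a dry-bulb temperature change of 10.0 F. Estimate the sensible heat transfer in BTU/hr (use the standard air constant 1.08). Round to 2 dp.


Q = 1.08 * 1797 * 10.0 = 19407.60 BTU/hr

19407.60 BTU/hr


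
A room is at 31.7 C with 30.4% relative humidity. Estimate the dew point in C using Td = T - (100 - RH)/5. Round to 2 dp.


Td = 31.7 - (100-30.4)/5 = 17.78 C

17.78 C


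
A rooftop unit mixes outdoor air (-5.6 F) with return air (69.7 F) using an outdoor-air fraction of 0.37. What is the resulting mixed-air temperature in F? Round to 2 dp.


T_mix = 0.37*(-5.6) + 0.63*69.7 = 41.84 F

41.84 F


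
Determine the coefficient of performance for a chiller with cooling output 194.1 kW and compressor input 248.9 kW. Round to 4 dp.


COP = 194.1 / 248.9 = 0.7798

0.7798


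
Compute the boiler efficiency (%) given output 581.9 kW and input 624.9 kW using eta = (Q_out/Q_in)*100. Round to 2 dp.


eta = (581.9/624.9)*100 = 93.12 %

93.12 %


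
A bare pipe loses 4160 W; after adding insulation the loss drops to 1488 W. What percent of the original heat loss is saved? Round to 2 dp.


Savings = ((4160-1488)/4160)*100 = 64.23 %

64.23 %


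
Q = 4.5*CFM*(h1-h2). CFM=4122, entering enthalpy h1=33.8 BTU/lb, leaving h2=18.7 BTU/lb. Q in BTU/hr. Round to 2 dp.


Q = 4.5 * 4122 * (33.8 - 18.7) = 280089.90 BTU/hr

280089.90 BTU/hr


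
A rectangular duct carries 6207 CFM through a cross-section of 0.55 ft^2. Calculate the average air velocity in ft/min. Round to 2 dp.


V = 6207 / 0.55 = 11285.45 ft/min

11285.45 ft/min


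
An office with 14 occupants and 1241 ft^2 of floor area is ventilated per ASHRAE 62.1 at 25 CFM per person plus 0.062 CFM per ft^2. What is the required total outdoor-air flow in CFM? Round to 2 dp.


Total = 14*25 + 1241*0.062 = 426.94 CFM

426.94 CFM


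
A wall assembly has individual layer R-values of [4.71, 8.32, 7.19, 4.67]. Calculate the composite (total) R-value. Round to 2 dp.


R_total = 4.71 + 8.32 + 7.19 + 4.67 = 24.89

24.89


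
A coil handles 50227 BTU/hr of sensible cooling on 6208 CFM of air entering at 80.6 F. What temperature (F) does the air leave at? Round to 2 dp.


dT = 50227/(1.08*6208) = 7.4914
T_leave = 80.6 - 7.4914 = 73.11 F

73.11 F


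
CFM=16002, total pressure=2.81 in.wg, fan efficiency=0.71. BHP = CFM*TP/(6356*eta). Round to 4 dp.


BHP = 16002 * 2.81 / (6356 * 0.71) = 9.9641 hp

9.9641 hp


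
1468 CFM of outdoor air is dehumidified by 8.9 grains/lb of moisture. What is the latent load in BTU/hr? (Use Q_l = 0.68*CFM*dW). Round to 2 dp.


Q = 0.68 * 1468 * 8.9 = 8884.34 BTU/hr

8884.34 BTU/hr


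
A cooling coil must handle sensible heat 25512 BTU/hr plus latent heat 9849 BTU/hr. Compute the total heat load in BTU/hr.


Qt = 25512 + 9849 = 35361 BTU/hr

35361 BTU/hr


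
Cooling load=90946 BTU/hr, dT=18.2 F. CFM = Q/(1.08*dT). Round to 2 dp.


CFM = 90946 / (1.08 * 18.2) = 4626.88

4626.88 CFM


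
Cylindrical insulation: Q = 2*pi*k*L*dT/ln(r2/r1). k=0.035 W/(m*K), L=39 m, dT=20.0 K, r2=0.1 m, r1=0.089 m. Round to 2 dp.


Q = 2*pi*0.035*39*20.0/ln(0.1/0.089) = 1471.94 W

1471.94 W


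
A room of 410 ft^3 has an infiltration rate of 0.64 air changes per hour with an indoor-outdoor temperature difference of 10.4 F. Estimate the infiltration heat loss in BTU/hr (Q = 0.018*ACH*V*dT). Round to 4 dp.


Q = 0.018 * 0.64 * 410 * 10.4 = 49.1213 BTU/hr

49.1213 BTU/hr


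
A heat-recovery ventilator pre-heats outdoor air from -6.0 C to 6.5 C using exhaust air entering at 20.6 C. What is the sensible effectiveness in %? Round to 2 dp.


eff = (6.5-(-6.0))/(20.6-(-6.0))*100 = 46.99 %

46.99 %


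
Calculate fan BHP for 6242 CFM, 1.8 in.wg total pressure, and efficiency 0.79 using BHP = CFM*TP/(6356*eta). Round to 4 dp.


BHP = 6242 * 1.8 / (6356 * 0.79) = 2.2376 hp

2.2376 hp


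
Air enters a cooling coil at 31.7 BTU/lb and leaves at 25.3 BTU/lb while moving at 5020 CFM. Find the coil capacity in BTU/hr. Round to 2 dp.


Q = 4.5 * 5020 * (31.7 - 25.3) = 144576.00 BTU/hr

144576.00 BTU/hr


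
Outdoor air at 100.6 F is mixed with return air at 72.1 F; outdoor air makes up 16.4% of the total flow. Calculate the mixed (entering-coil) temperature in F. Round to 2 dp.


T_mix = 72.1 + (16.4/100)*(100.6-72.1) = 76.77 F

76.77 F


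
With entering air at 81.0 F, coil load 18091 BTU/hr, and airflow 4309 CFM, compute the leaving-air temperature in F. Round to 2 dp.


dT = 18091/(1.08*4309) = 3.8874
T_leave = 81.0 - 3.8874 = 77.11 F

77.11 F


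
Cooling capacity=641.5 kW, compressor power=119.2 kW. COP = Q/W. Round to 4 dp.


COP = 641.5 / 119.2 = 5.3817

5.3817


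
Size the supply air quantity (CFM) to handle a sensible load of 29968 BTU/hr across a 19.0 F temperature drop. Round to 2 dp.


CFM = 29968 / (1.08 * 19.0) = 1460.43

1460.43 CFM


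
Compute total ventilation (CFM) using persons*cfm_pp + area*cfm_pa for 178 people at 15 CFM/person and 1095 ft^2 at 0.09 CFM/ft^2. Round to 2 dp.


Total = 178*15 + 1095*0.09 = 2768.55 CFM

2768.55 CFM


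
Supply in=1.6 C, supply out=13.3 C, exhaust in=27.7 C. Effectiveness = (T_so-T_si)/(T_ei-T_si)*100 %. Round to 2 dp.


eff = (13.3-1.6)/(27.7-1.6)*100 = 44.83 %

44.83 %


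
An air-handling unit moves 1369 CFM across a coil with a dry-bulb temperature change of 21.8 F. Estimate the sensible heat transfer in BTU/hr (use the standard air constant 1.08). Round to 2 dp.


Q = 1.08 * 1369 * 21.8 = 32231.74 BTU/hr

32231.74 BTU/hr


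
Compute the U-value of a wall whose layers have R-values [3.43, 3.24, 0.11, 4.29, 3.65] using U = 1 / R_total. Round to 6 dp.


R_total = 3.43 + 3.24 + 0.11 + 4.29 + 3.65 = 14.72
U = 1/14.72 = 0.067935

0.067935


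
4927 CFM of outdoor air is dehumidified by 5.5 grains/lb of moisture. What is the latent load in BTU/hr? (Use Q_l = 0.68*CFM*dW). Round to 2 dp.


Q = 0.68 * 4927 * 5.5 = 18426.98 BTU/hr

18426.98 BTU/hr


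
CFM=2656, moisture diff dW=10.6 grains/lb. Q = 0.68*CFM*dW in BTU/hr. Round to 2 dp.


Q = 0.68 * 2656 * 10.6 = 19144.45 BTU/hr

19144.45 BTU/hr


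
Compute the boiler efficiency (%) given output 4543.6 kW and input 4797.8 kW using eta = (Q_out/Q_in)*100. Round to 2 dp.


eta = (4543.6/4797.8)*100 = 94.70 %

94.70 %


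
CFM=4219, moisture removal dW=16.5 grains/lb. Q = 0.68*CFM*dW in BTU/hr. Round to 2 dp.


Q = 0.68 * 4219 * 16.5 = 47337.18 BTU/hr

47337.18 BTU/hr


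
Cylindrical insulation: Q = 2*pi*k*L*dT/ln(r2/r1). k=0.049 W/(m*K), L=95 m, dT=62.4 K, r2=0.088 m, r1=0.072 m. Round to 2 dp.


Q = 2*pi*0.049*95*62.4/ln(0.088/0.072) = 9094.95 W

9094.95 W


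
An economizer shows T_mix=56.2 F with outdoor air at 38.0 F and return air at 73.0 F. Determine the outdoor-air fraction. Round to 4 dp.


frac = (56.2 - 73.0) / (38.0 - 73.0) = 0.4800

0.4800


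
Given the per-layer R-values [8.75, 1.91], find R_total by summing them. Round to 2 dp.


R_total = 8.75 + 1.91 = 10.66

10.66


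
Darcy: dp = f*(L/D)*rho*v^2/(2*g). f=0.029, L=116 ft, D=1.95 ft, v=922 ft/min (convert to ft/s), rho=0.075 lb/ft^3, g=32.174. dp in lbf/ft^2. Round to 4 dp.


v_fps = 922/60 = 15.3667 ft/s
dp = 0.029*(116/1.95)*0.075*15.3667^2/(2*32.174) = 0.4748 lbf/ft^2

0.4748 lbf/ft^2


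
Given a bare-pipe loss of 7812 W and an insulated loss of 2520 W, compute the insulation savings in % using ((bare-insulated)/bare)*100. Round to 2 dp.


Savings = ((7812-2520)/7812)*100 = 67.74 %

67.74 %


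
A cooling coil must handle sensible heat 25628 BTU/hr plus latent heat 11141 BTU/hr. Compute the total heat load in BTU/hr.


Qt = 25628 + 11141 = 36769 BTU/hr

36769 BTU/hr


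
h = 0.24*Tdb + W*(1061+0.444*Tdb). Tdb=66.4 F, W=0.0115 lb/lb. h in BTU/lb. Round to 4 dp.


h = 0.24*66.4 + 0.0115*(1061+0.444*66.4) = 28.4765 BTU/lb

28.4765 BTU/lb


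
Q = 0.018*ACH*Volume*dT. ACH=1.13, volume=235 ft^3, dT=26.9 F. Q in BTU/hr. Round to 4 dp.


Q = 0.018 * 1.13 * 235 * 26.9 = 128.5793 BTU/hr

128.5793 BTU/hr


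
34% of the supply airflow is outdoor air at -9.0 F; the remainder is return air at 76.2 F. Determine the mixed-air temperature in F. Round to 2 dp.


T_mix = 0.34*(-9.0) + 0.66*76.2 = 47.23 F

47.23 F


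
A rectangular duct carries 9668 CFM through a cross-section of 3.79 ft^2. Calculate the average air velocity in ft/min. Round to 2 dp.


V = 9668 / 3.79 = 2550.92 ft/min

2550.92 ft/min


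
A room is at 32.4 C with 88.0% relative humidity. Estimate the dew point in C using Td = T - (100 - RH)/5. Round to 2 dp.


Td = 32.4 - (100-88.0)/5 = 30.00 C

30.00 C


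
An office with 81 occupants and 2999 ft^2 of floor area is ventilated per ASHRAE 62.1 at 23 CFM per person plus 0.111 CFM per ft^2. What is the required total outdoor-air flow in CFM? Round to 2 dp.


Total = 81*23 + 2999*0.111 = 2195.89 CFM

2195.89 CFM


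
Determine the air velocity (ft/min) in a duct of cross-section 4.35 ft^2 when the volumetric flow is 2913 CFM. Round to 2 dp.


V = 2913 / 4.35 = 669.66 ft/min

669.66 ft/min


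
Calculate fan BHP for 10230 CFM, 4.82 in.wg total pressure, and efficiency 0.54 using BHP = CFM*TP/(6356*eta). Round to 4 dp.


BHP = 10230 * 4.82 / (6356 * 0.54) = 14.3663 hp

14.3663 hp


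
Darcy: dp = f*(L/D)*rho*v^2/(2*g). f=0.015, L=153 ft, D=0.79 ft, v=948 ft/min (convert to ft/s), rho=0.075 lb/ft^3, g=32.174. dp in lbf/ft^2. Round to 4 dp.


v_fps = 948/60 = 15.8 ft/s
dp = 0.015*(153/0.79)*0.075*15.8^2/(2*32.174) = 0.8453 lbf/ft^2

0.8453 lbf/ft^2


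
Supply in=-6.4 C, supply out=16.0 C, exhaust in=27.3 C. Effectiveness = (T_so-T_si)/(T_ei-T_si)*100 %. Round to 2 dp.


eff = (16.0-(-6.4))/(27.3-(-6.4))*100 = 66.47 %

66.47 %


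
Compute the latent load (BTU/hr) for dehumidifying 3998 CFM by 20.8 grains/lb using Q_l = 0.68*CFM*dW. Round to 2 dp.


Q = 0.68 * 3998 * 20.8 = 56547.71 BTU/hr

56547.71 BTU/hr


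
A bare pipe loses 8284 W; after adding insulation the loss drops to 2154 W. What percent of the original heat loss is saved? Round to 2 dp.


Savings = ((8284-2154)/8284)*100 = 74.00 %

74.00 %


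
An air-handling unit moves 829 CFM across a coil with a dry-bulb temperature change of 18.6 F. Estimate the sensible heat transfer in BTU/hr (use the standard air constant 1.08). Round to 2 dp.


Q = 1.08 * 829 * 18.6 = 16652.95 BTU/hr

16652.95 BTU/hr


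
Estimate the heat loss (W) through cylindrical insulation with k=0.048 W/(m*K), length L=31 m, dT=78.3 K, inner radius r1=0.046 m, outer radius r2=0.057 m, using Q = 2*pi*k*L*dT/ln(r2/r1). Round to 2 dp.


Q = 2*pi*0.048*31*78.3/ln(0.057/0.046) = 3414.29 W

3414.29 W


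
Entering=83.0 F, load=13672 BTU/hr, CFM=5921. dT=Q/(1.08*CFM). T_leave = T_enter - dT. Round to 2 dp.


dT = 13672/(1.08*5921) = 2.1380
T_leave = 83.0 - 2.1380 = 80.86 F

80.86 F


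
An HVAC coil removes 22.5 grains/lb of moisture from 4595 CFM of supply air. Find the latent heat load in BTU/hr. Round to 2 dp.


Q = 0.68 * 4595 * 22.5 = 70303.50 BTU/hr

70303.50 BTU/hr


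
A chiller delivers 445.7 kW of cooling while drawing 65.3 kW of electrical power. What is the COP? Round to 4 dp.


COP = 445.7 / 65.3 = 6.8254

6.8254


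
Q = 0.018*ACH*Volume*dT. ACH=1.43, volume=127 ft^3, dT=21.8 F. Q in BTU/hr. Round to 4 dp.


Q = 0.018 * 1.43 * 127 * 21.8 = 71.2638 BTU/hr

71.2638 BTU/hr


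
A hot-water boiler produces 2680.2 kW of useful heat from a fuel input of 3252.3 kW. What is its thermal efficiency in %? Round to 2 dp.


eta = (2680.2/3252.3)*100 = 82.41 %

82.41 %


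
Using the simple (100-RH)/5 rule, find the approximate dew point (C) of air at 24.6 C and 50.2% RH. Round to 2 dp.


Td = 24.6 - (100-50.2)/5 = 14.64 C

14.64 C


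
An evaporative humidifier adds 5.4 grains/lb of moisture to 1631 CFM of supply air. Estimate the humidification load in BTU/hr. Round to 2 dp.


Q = 0.68 * 1631 * 5.4 = 5989.03 BTU/hr

5989.03 BTU/hr


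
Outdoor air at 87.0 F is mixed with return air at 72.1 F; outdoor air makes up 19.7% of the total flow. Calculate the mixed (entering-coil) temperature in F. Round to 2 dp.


T_mix = 72.1 + (19.7/100)*(87.0-72.1) = 75.04 F

75.04 F


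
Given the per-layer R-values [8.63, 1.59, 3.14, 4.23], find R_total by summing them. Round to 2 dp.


R_total = 8.63 + 1.59 + 3.14 + 4.23 = 17.59

17.59


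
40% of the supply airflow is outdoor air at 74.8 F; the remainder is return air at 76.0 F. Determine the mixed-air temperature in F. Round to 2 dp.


T_mix = 0.4*74.8 + 0.6*76.0 = 75.52 F

75.52 F


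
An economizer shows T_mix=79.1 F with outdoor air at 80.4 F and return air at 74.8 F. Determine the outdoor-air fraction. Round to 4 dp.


frac = (79.1 - 74.8) / (80.4 - 74.8) = 0.7679

0.7679


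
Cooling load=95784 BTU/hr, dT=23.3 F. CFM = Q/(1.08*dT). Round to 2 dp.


CFM = 95784 / (1.08 * 23.3) = 3806.39

3806.39 CFM


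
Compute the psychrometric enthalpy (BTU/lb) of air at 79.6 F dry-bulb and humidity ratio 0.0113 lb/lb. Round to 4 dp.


h = 0.24*79.6 + 0.0113*(1061+0.444*79.6) = 31.4927 BTU/lb

31.4927 BTU/lb


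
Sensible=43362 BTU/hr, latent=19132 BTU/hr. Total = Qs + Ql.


Qt = 43362 + 19132 = 62494 BTU/hr

62494 BTU/hr


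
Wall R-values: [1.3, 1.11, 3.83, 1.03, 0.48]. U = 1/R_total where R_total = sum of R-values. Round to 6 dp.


R_total = 1.3 + 1.11 + 3.83 + 1.03 + 0.48 = 7.75
U = 1/7.75 = 0.129032

0.129032


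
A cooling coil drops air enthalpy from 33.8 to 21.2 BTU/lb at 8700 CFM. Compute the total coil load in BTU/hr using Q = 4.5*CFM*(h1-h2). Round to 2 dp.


Q = 4.5 * 8700 * (33.8 - 21.2) = 493290.00 BTU/hr

493290.00 BTU/hr


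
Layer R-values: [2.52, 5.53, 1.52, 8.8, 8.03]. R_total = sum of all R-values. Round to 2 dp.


R_total = 2.52 + 5.53 + 1.52 + 8.8 + 8.03 = 26.40

26.40


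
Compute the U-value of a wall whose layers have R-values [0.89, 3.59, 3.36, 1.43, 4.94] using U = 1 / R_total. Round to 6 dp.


R_total = 0.89 + 3.59 + 3.36 + 1.43 + 4.94 = 14.21
U = 1/14.21 = 0.070373

0.070373


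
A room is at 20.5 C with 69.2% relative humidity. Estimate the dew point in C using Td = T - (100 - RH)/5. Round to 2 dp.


Td = 20.5 - (100-69.2)/5 = 14.34 C

14.34 C


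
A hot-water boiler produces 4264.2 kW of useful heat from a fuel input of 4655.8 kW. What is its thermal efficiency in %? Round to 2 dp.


eta = (4264.2/4655.8)*100 = 91.59 %

91.59 %


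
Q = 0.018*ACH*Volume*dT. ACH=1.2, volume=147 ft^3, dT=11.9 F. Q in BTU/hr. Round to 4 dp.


Q = 0.018 * 1.2 * 147 * 11.9 = 37.7849 BTU/hr

37.7849 BTU/hr


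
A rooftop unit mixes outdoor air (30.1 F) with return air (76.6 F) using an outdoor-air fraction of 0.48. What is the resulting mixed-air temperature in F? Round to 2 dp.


T_mix = 0.48*30.1 + 0.52*76.6 = 54.28 F

54.28 F


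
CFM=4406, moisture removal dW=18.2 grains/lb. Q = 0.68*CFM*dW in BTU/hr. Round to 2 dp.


Q = 0.68 * 4406 * 18.2 = 54528.66 BTU/hr

54528.66 BTU/hr


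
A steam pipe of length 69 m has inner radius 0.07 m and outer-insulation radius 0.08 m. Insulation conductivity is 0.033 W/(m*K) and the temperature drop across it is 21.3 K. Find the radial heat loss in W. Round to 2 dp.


Q = 2*pi*0.033*69*21.3/ln(0.08/0.07) = 2282.12 W

2282.12 W


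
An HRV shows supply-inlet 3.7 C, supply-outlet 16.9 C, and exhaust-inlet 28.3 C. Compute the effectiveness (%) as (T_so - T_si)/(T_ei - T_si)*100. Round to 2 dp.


eff = (16.9-3.7)/(28.3-3.7)*100 = 53.66 %

53.66 %


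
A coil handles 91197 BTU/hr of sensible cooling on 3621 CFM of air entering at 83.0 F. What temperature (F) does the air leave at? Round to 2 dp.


dT = 91197/(1.08*3621) = 23.3200
T_leave = 83.0 - 23.3200 = 59.68 F

59.68 F


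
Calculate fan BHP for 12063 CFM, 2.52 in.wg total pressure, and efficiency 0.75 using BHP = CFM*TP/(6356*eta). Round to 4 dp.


BHP = 12063 * 2.52 / (6356 * 0.75) = 6.3769 hp

6.3769 hp


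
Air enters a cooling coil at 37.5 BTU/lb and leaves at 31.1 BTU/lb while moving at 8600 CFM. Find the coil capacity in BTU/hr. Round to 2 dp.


Q = 4.5 * 8600 * (37.5 - 31.1) = 247680.00 BTU/hr

247680.00 BTU/hr


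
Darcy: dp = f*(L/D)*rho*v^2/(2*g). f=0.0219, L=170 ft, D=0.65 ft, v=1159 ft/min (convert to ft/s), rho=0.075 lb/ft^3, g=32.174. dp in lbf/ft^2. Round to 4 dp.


v_fps = 1159/60 = 19.3167 ft/s
dp = 0.0219*(170/0.65)*0.075*19.3167^2/(2*32.174) = 2.4910 lbf/ft^2

2.4910 lbf/ft^2


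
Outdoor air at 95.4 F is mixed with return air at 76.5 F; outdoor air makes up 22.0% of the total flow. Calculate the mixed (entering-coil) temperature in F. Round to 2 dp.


T_mix = 76.5 + (22.0/100)*(95.4-76.5) = 80.66 F

80.66 F


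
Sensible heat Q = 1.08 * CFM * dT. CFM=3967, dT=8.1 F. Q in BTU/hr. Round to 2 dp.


Q = 1.08 * 3967 * 8.1 = 34703.32 BTU/hr

34703.32 BTU/hr


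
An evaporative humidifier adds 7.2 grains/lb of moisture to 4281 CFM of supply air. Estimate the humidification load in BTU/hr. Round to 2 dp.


Q = 0.68 * 4281 * 7.2 = 20959.78 BTU/hr

20959.78 BTU/hr


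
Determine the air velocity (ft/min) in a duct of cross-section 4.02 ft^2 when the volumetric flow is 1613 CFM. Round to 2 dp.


V = 1613 / 4.02 = 401.24 ft/min

401.24 ft/min


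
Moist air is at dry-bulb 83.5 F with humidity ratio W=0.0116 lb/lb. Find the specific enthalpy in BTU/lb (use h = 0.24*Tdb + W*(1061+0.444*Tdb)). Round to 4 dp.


h = 0.24*83.5 + 0.0116*(1061+0.444*83.5) = 32.7777 BTU/lb

32.7777 BTU/lb


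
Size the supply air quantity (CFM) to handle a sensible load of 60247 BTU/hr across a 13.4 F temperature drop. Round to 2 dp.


CFM = 60247 / (1.08 * 13.4) = 4163.00

4163.00 CFM


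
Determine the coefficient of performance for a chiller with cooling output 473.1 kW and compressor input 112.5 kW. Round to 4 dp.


COP = 473.1 / 112.5 = 4.2053

4.2053


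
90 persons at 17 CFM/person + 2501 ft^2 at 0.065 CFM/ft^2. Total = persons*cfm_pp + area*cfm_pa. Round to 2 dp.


Total = 90*17 + 2501*0.065 = 1692.57 CFM

1692.57 CFM


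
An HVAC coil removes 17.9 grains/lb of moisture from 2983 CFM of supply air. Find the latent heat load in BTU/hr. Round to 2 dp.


Q = 0.68 * 2983 * 17.9 = 36309.08 BTU/hr

36309.08 BTU/hr


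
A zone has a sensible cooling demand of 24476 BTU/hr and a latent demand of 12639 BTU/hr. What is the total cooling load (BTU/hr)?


Qt = 24476 + 12639 = 37115 BTU/hr

37115 BTU/hr


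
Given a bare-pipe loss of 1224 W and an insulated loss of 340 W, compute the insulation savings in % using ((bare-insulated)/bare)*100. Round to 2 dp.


Savings = ((1224-340)/1224)*100 = 72.22 %

72.22 %


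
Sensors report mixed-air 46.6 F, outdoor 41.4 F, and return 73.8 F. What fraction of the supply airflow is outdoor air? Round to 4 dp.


frac = (46.6 - 73.8) / (41.4 - 73.8) = 0.8395

0.8395


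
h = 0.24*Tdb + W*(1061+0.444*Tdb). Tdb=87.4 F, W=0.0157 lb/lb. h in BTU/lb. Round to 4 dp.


h = 0.24*87.4 + 0.0157*(1061+0.444*87.4) = 38.2429 BTU/lb

38.2429 BTU/lb


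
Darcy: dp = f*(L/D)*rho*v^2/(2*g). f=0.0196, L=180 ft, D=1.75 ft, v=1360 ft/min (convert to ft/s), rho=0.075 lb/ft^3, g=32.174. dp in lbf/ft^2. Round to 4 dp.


v_fps = 1360/60 = 22.6667 ft/s
dp = 0.0196*(180/1.75)*0.075*22.6667^2/(2*32.174) = 1.2072 lbf/ft^2

1.2072 lbf/ft^2


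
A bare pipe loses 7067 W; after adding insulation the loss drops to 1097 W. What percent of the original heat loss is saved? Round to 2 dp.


Savings = ((7067-1097)/7067)*100 = 84.48 %

84.48 %


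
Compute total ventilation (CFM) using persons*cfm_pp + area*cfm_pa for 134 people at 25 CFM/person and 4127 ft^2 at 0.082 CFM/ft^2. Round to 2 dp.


Total = 134*25 + 4127*0.082 = 3688.41 CFM

3688.41 CFM


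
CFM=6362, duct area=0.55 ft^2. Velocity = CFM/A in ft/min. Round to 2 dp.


V = 6362 / 0.55 = 11567.27 ft/min

11567.27 ft/min


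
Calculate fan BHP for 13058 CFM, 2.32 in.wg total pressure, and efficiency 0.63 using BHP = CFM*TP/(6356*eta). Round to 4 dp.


BHP = 13058 * 2.32 / (6356 * 0.63) = 7.5655 hp

7.5655 hp


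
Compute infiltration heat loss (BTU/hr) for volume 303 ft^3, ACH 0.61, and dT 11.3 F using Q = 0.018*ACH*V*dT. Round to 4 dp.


Q = 0.018 * 0.61 * 303 * 11.3 = 37.5944 BTU/hr

37.5944 BTU/hr


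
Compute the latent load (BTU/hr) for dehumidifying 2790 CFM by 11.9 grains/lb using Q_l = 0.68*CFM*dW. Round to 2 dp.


Q = 0.68 * 2790 * 11.9 = 22576.68 BTU/hr

22576.68 BTU/hr


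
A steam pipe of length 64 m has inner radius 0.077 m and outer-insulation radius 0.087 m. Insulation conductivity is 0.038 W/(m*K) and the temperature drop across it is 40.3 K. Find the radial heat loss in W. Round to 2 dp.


Q = 2*pi*0.038*64*40.3/ln(0.087/0.077) = 5043.40 W

5043.40 W


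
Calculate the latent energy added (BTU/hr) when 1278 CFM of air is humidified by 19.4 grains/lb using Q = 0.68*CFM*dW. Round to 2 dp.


Q = 0.68 * 1278 * 19.4 = 16859.38 BTU/hr

16859.38 BTU/hr


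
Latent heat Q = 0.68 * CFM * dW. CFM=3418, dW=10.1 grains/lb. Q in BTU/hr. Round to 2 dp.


Q = 0.68 * 3418 * 10.1 = 23474.82 BTU/hr

23474.82 BTU/hr


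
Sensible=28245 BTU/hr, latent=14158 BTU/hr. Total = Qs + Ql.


Qt = 28245 + 14158 = 42403 BTU/hr

42403 BTU/hr


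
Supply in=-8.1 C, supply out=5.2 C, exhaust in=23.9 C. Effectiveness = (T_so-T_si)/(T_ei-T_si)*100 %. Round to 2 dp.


eff = (5.2-(-8.1))/(23.9-(-8.1))*100 = 41.56 %

41.56 %


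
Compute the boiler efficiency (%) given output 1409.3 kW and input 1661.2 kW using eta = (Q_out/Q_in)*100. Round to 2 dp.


eta = (1409.3/1661.2)*100 = 84.84 %

84.84 %


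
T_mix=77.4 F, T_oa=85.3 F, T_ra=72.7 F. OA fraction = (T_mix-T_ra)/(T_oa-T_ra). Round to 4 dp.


frac = (77.4 - 72.7) / (85.3 - 72.7) = 0.3730

0.3730


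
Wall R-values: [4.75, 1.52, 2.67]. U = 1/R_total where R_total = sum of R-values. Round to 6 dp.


R_total = 4.75 + 1.52 + 2.67 = 8.94
U = 1/8.94 = 0.111857

0.111857


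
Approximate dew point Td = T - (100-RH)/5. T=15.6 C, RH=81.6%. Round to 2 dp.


Td = 15.6 - (100-81.6)/5 = 11.92 C

11.92 C


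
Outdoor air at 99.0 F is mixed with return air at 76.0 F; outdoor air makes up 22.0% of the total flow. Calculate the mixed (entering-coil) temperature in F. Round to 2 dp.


T_mix = 76.0 + (22.0/100)*(99.0-76.0) = 81.06 F

81.06 F


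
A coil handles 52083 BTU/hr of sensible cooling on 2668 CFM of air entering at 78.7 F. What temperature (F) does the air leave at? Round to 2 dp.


dT = 52083/(1.08*2668) = 18.0753
T_leave = 78.7 - 18.0753 = 60.62 F

60.62 F


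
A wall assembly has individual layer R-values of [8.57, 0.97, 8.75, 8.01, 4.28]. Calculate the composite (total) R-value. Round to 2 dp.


R_total = 8.57 + 0.97 + 8.75 + 8.01 + 4.28 = 30.58

30.58


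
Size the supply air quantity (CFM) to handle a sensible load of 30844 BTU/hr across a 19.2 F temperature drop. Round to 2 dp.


CFM = 30844 / (1.08 * 19.2) = 1487.46

1487.46 CFM


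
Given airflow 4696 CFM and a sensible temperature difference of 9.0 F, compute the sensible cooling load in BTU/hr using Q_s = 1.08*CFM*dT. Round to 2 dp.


Q = 1.08 * 4696 * 9.0 = 45645.12 BTU/hr

45645.12 BTU/hr


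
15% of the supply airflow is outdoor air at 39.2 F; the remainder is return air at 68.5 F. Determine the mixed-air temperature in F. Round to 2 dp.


T_mix = 0.15*39.2 + 0.85*68.5 = 64.11 F

64.11 F


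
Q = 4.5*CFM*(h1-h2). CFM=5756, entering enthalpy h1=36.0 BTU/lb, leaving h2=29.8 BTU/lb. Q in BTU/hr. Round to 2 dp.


Q = 4.5 * 5756 * (36.0 - 29.8) = 160592.40 BTU/hr

160592.40 BTU/hr


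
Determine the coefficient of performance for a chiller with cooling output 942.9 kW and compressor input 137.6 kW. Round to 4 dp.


COP = 942.9 / 137.6 = 6.8525

6.8525


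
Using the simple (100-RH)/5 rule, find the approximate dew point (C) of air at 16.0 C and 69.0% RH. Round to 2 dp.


Td = 16.0 - (100-69.0)/5 = 9.80 C

9.80 C


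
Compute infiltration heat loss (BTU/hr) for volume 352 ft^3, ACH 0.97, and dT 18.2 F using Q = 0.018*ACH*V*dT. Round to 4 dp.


Q = 0.018 * 0.97 * 352 * 18.2 = 111.8557 BTU/hr

111.8557 BTU/hr


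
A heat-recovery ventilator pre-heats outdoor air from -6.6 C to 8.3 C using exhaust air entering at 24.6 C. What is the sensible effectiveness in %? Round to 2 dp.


eff = (8.3-(-6.6))/(24.6-(-6.6))*100 = 47.76 %

47.76 %


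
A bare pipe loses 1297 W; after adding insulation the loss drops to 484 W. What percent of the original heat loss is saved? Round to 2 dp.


Savings = ((1297-484)/1297)*100 = 62.68 %

62.68 %


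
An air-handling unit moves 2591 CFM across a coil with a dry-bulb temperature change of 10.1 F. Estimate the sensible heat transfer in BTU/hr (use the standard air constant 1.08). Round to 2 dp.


Q = 1.08 * 2591 * 10.1 = 28262.63 BTU/hr

28262.63 BTU/hr


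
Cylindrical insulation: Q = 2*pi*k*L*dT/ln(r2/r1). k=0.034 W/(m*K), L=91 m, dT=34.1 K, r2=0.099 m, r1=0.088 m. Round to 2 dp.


Q = 2*pi*0.034*91*34.1/ln(0.099/0.088) = 5628.23 W

5628.23 W


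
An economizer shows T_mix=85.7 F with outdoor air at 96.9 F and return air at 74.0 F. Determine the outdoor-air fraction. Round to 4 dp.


frac = (85.7 - 74.0) / (96.9 - 74.0) = 0.5109

0.5109


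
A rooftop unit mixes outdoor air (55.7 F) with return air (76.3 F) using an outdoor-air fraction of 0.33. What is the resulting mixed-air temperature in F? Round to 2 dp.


T_mix = 0.33*55.7 + 0.67*76.3 = 69.50 F

69.50 F


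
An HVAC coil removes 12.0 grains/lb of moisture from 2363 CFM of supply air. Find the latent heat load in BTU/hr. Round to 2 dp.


Q = 0.68 * 2363 * 12.0 = 19282.08 BTU/hr

19282.08 BTU/hr


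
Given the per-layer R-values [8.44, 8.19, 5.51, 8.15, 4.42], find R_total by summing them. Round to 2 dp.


R_total = 8.44 + 8.19 + 5.51 + 8.15 + 4.42 = 34.71

34.71


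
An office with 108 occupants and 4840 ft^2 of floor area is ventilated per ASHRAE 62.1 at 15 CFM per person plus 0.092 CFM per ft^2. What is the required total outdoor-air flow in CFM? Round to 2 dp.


Total = 108*15 + 4840*0.092 = 2065.28 CFM

2065.28 CFM


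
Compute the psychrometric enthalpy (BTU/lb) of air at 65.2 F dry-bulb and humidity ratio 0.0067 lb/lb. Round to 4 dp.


h = 0.24*65.2 + 0.0067*(1061+0.444*65.2) = 22.9507 BTU/lb

22.9507 BTU/lb


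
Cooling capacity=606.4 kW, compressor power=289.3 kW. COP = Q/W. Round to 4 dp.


COP = 606.4 / 289.3 = 2.0961

2.0961


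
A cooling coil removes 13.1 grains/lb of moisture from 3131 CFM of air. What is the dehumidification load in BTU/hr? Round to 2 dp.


Q = 0.68 * 3131 * 13.1 = 27890.95 BTU/hr

27890.95 BTU/hr


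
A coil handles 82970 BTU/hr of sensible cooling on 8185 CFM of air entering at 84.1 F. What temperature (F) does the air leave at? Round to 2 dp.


dT = 82970/(1.08*8185) = 9.3860
T_leave = 84.1 - 9.3860 = 74.71 F

74.71 F


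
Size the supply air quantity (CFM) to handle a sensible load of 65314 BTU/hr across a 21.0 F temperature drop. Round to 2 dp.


CFM = 65314 / (1.08 * 21.0) = 2879.81

2879.81 CFM
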